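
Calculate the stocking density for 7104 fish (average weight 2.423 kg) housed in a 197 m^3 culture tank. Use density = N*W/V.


Total biomass = 7104 fish * 2.423 kg = 17212.992 kg
Density = total biomass / volume = 17212.992 / 197 = 87.3756 kg/m^3

87.3756 kg/m^3


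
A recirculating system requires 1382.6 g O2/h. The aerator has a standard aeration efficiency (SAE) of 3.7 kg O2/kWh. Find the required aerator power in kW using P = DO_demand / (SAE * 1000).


SAE in g O2/kWh = 3.7 * 1000 = 3700 g/kWh
P = DO_demand / SAE_g = 1382.6 / 3700 = 0.373676 kW

0.373676 kW


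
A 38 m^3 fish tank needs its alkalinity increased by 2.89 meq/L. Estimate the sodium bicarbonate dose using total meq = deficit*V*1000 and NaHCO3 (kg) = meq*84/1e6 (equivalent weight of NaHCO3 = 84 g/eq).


Tank volume in L = 38 m^3 * 1000 = 38000 L
Total meq required = 2.89 meq/L * 38000 L = 109820 meq
NaHCO3 mass = 109820 meq * 84 mg/meq / 1e6 = 9.22488 kg

9.22488 kg


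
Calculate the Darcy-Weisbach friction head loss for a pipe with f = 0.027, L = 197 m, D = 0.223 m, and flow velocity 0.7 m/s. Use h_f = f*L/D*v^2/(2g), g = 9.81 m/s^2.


v^2 = 0.7^2 = 0.49 m^2/s^2
L/D = 197/0.223 = 883.40807
h_f = f*(L/D)*v^2/(2g) = 0.027 * 883.40807 * 0.49 / 19.62 = 0.595693 m

0.595693 m


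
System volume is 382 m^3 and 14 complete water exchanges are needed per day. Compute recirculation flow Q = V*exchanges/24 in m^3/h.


Daily recirculation volume = 382 m^3 * 14 = 5348 m^3/day
Flow rate Q = daily volume / 24 h = 5348 / 24 = 222.833 m^3/h

222.833 m^3/h


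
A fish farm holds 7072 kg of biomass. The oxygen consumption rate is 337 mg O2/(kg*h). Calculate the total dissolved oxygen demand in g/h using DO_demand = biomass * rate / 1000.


Total O2 consumption (mg/h) = 7072 kg * 337 mg/(kg*h) = 2383264 mg/h
Convert to g/h: 2383264 / 1000 = 2383.264 g/h

2383.264 g/h


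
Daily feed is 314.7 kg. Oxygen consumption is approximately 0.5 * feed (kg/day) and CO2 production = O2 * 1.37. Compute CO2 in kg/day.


O2 = 314.7 * 0.5 = 157.35
CO2 = 157.35 * 1.37 = 215.5695

215.5695 kg/day


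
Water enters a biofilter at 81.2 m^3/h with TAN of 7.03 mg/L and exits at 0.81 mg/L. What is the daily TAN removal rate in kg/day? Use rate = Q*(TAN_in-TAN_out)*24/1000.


Concentration drop: TAN_in - TAN_out = 7.03 - 0.81 = 6.22 mg/L
Hourly TAN removed = Q * dTAN = 81.2 m^3/h * 6.22 mg/L = 505.064 g/h  (m^3/h * mg/L = g/h)
Daily TAN removed = 505.064 * 24 = 12121.536 g/day
Convert to kg/day: 12121.536 / 1000 = 12.121536 kg/day

12.121536 kg/day


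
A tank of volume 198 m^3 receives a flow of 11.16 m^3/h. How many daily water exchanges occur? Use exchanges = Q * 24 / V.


Daily flow volume = 11.16 m^3/h * 24 h = 267.84 m^3/day
Exchanges = daily flow / tank volume = 267.84 / 198 = 1.35273 exchanges/day

1.35273 exchanges/day


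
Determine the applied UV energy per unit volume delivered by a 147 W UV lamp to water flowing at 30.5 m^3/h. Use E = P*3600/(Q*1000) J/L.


Energy delivered per hour = 147 W * 3600 s = 529200 J/h
Volume treated per hour = 30.5 m^3/h * 1000 = 30500 L/h
dose = 529200 / 30500 = 17.3508 J/L

17.3508 J/L


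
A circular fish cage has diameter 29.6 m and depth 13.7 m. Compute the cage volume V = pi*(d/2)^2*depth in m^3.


r = d/2 = 29.6/2 = 14.8 m
Base area = pi*r^2 = pi*14.8^2 = 688.13445 m^2
Volume = 688.13445 * 13.7 = 9427.44 m^3

9427.44 m^3


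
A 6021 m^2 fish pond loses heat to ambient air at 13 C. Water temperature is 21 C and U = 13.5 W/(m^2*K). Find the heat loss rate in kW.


Temperature difference dT = 21 - 13 = 8 K
Heat loss (W) = U * A * dT = 13.5 * 6021 * 8 = 650268 W
Convert to kW: 650268 / 1000 = 650.268 kW

650.268 kW


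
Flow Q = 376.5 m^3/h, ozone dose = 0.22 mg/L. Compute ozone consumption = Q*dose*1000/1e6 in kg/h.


O3 demand (mg/h) = Q * dose * 1000 = 376.5 * 0.22 * 1000 = 82830 mg/h
Convert mg to kg: 82830 / 1e6 = 0.08283 kg/h

0.08283 kg/h


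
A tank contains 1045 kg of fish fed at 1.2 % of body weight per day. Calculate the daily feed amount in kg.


Feeding rate fraction = 1.2% / 100 = 0.012
Daily feed = 1045 kg * 0.012 = 12.54 kg/day

12.54 kg/day


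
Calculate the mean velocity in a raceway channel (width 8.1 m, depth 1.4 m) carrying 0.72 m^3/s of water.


Cross-sectional area = W * d = 8.1 * 1.4 = 11.34 m^2
Velocity = Q / A = 0.72 / 11.34 = 0.0634921 m/s

0.0634921 m/s


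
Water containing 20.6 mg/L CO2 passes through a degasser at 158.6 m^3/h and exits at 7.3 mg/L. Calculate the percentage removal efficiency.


CO2_out / CO2_in = 7.3 / 20.6 = 0.35436893
Fraction remaining = 0.35436893
efficiency = (1 - 0.35436893) * 100 = 64.5631 %

64.5631 %


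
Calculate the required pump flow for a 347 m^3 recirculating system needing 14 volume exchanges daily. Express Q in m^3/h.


Daily recirculation volume = 347 m^3 * 14 = 4858 m^3/day
Flow rate Q = daily volume / 24 h = 4858 / 24 = 202.417 m^3/h

202.417 m^3/h


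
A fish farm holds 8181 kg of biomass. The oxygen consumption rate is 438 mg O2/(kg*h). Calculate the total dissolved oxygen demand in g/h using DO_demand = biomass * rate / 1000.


Total O2 consumption (mg/h) = 8181 kg * 438 mg/(kg*h) = 3583278 mg/h
Convert to g/h: 3583278 / 1000 = 3583.278 g/h

3583.278 g/h


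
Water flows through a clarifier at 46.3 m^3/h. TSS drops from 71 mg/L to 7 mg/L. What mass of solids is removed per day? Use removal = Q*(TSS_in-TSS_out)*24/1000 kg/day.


Concentration drop: TSS_in - TSS_out = 71 - 7 = 64 mg/L
Hourly solids removed = Q * dTSS = 46.3 m^3/h * 64 mg/L = 2963.2 g/h  (m^3/h * mg/L = g/h)
Daily solids removed = 2963.2 * 24 = 71116.8 g/day
Convert g to kg: 71116.8 / 1000 = 71.1168 kg/day

71.1168 kg/day


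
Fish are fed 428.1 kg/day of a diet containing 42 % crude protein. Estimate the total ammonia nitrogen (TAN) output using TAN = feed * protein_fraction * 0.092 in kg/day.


Protein in feed = 428.1 * 42/100 = 179.802 kg/day
TAN = protein * 0.092 = 179.802 * 0.092 = 16.541784 kg/day

16.541784 kg/day


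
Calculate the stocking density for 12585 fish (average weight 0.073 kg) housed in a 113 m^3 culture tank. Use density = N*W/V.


Total biomass = 12585 fish * 0.073 kg = 918.705 kg
Density = total biomass / volume = 918.705 / 113 = 8.13013 kg/m^3

8.13013 kg/m^3


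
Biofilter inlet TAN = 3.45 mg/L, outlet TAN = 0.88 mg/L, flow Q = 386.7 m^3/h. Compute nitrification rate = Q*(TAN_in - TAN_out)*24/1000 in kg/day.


Concentration drop: TAN_in - TAN_out = 3.45 - 0.88 = 2.57 mg/L
Hourly TAN removed = Q * dTAN = 386.7 m^3/h * 2.57 mg/L = 993.819 g/h  (m^3/h * mg/L = g/h)
Daily TAN removed = 993.819 * 24 = 23851.656 g/day
Convert to kg/day: 23851.656 / 1000 = 23.851656 kg/day

23.851656 kg/day


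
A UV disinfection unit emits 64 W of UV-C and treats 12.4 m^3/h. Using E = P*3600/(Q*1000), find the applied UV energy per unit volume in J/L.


Energy delivered per hour = 64 W * 3600 s = 230400 J/h
Volume treated per hour = 12.4 m^3/h * 1000 = 12400 L/h
dose = 230400 / 12400 = 18.5806 J/L

18.5806 J/L


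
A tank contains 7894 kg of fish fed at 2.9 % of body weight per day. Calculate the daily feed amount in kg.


Feeding rate fraction = 2.9% / 100 = 0.029
Daily feed = 7894 kg * 0.029 = 228.926 kg/day

228.926 kg/day


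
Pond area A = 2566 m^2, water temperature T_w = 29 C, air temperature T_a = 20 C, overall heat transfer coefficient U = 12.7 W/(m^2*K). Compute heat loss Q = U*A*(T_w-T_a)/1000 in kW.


Temperature difference dT = 29 - 20 = 9 K
Heat loss (W) = U * A * dT = 12.7 * 2566 * 9 = 293293.8 W
Convert to kW: 293293.8 / 1000 = 293.2938 kW

293.2938 kW


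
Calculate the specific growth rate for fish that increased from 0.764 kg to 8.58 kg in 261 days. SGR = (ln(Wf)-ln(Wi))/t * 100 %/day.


ln(W_f) = ln(8.58) = 2.1494339
ln(W_i) = ln(0.764) = -0.26918749
ln(W_f) - ln(W_i) = 2.1494339 - -0.26918749 = 2.4186214
SGR = 2.4186214 / 261 * 100 = 0.926675 %/day

0.926675 %/day


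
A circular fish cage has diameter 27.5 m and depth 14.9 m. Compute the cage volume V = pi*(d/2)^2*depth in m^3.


r = d/2 = 27.5/2 = 13.75 m
Base area = pi*r^2 = pi*13.75^2 = 593.95736 m^2
Volume = 593.95736 * 14.9 = 8849.96 m^3

8849.96 m^3


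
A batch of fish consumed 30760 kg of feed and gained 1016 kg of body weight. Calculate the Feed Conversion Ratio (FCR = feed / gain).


FCR = feed consumed / weight gained
FCR = 30760 kg / 1016 kg = 30.2756

30.2756


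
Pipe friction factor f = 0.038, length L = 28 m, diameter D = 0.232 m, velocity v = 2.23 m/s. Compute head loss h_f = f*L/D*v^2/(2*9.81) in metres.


v^2 = 2.23^2 = 4.9729 m^2/s^2
L/D = 28/0.232 = 120.68966
h_f = f*(L/D)*v^2/(2g) = 0.038 * 120.68966 * 4.9729 / 19.62 = 1.16242 m

1.16242 m


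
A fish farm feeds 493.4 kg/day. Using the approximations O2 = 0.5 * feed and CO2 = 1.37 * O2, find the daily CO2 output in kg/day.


O2 = 493.4 * 0.5 = 246.7
CO2 = 246.7 * 1.37 = 337.979

337.979 kg/day


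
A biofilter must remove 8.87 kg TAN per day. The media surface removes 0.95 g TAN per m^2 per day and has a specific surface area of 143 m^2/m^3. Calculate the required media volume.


A = 8.87*1000 / 0.95 = 9336.8421 m^2
V = 9336.8421 / 143 = 65.2926

65.2926 m^3


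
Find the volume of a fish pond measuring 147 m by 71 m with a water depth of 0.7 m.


Base area = L * W = 147 * 71 = 10437 m^2
Volume = area * depth = 10437 * 0.7 = 7305.9 m^3

7305.9 m^3


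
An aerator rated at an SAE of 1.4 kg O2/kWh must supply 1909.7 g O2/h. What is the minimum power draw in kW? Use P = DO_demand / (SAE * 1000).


SAE in g O2/kWh = 1.4 * 1000 = 1400 g/kWh
P = DO_demand / SAE_g = 1909.7 / 1400 = 1.36407 kW

1.36407 kW


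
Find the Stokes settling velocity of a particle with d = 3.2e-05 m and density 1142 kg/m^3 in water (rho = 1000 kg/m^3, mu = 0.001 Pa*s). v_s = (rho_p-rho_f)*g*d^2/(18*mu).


Density difference: rho_p - rho_f = 1142 - 1000 = 142 kg/m^3
d^2 = (3.2e-05)^2 = 1.024e-09 m^2
Numerator = (rho_p - rho_f) * g * d^2 = 142 * 9.81 * 1.024e-09 = 1.4264525e-06
Denominator = 18 * mu = 18 * 0.001 = 0.018
v_s = 1.4264525e-06 / 0.018 = 7.92474e-05 m/s
Check: Re = rho_f * v_s * d / mu = 1000 * 7.92474e-05 * 3.2e-05 / 0.001 = 0.00254 < 1, so Stokes' law applies.

7.92474e-05 m/s


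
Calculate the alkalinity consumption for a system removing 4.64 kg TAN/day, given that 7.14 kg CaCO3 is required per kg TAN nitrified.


Alkalinity factor: 7.14 kg CaCO3 consumed per kg TAN nitrified
alk = 4.64 kg TAN * 7.14 = 33.1296 kg CaCO3/day

33.1296 kg CaCO3/day


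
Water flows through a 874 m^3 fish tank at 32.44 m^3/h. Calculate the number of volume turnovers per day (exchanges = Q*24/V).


Daily flow volume = 32.44 m^3/h * 24 h = 778.56 m^3/day
Exchanges = daily flow / tank volume = 778.56 / 874 = 0.890801 exchanges/day

0.890801 exchanges/day


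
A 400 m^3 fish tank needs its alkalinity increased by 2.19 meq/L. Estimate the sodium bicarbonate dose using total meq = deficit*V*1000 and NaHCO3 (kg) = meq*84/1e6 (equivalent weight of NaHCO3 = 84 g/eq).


Tank volume in L = 400 m^3 * 1000 = 400000 L
Total meq required = 2.19 meq/L * 400000 L = 876000 meq
NaHCO3 mass = 876000 meq * 84 mg/meq / 1e6 = 73.584 kg

73.584 kg


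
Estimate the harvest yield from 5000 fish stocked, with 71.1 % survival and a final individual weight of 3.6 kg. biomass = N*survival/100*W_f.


Survivors = 5000 * 71.1/100 = 3555 fish
Harvest biomass = survivors * W_f = 3555 * 3.6 = 12798 kg

12798 kg


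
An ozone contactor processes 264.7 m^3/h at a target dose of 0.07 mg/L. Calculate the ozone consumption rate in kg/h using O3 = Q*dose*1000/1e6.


O3 demand (mg/h) = Q * dose * 1000 = 264.7 * 0.07 * 1000 = 18529 mg/h
Convert mg to kg: 18529 / 1e6 = 0.018529 kg/h

0.018529 kg/h


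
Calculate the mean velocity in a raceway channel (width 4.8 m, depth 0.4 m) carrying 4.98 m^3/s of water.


Cross-sectional area = W * d = 4.8 * 0.4 = 1.92 m^2
Velocity = Q / A = 4.98 / 1.92 = 2.59375 m/s

2.59375 m/s


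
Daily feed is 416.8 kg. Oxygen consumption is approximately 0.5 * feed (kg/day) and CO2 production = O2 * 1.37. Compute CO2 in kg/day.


O2 = 416.8 * 0.5 = 208.4
CO2 = 208.4 * 1.37 = 285.508

285.508 kg/day


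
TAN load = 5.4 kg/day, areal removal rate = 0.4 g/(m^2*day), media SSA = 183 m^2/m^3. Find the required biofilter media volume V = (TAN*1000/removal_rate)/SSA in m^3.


A = 5.4*1000 / 0.4 = 13500 m^2
V = 13500 / 183 = 73.7705

73.7705 m^3


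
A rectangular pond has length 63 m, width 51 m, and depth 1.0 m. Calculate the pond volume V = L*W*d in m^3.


Base area = L * W = 63 * 51 = 3213 m^2
Volume = area * depth = 3213 * 1.0 = 3213 m^3

3213 m^3


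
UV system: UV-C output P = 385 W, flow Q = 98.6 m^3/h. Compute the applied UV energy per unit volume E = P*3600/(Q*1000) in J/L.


Energy delivered per hour = 385 W * 3600 s = 1386000 J/h
Volume treated per hour = 98.6 m^3/h * 1000 = 98600 L/h
dose = 1386000 / 98600 = 14.0568 J/L

14.0568 J/L


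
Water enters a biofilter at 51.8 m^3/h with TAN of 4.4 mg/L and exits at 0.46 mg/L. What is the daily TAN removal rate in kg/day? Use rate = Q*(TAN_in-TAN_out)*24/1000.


Concentration drop: TAN_in - TAN_out = 4.4 - 0.46 = 3.94 mg/L
Hourly TAN removed = Q * dTAN = 51.8 m^3/h * 3.94 mg/L = 204.092 g/h  (m^3/h * mg/L = g/h)
Daily TAN removed = 204.092 * 24 = 4898.208 g/day
Convert to kg/day: 4898.208 / 1000 = 4.898208 kg/day

4.898208 kg/day


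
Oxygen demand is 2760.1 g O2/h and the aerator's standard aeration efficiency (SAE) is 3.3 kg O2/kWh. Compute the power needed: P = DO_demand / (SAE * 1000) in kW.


SAE in g O2/kWh = 3.3 * 1000 = 3300 g/kWh
P = DO_demand / SAE_g = 2760.1 / 3300 = 0.836394 kW

0.836394 kW


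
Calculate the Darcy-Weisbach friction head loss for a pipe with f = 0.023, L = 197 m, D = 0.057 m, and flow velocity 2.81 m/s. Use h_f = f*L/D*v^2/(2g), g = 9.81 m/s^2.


v^2 = 2.81^2 = 7.8961 m^2/s^2
L/D = 197/0.057 = 3456.1404
h_f = f*(L/D)*v^2/(2g) = 0.023 * 3456.1404 * 7.8961 / 19.62 = 31.9914 m

31.9914 m


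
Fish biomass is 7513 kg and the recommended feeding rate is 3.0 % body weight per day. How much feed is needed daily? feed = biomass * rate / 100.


Feeding rate fraction = 3.0% / 100 = 0.03
Daily feed = 7513 kg * 0.03 = 225.39 kg/day

225.39 kg/day


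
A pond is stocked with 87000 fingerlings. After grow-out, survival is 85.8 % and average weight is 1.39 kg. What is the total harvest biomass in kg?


Survivors = 87000 * 85.8/100 = 74646 fish
Harvest biomass = survivors * W_f = 74646 * 1.39 = 103757.94 kg

103757.94 kg


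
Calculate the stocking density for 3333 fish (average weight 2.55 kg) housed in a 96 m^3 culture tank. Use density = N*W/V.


Total biomass = 3333 fish * 2.55 kg = 8499.15 kg
Density = total biomass / volume = 8499.15 / 96 = 88.5328 kg/m^3

88.5328 kg/m^3


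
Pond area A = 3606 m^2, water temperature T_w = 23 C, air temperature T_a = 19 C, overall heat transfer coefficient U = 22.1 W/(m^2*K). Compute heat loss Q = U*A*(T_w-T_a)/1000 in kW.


Temperature difference dT = 23 - 19 = 4 K
Heat loss (W) = U * A * dT = 22.1 * 3606 * 4 = 318770.4 W
Convert to kW: 318770.4 / 1000 = 318.7704 kW

318.7704 kW


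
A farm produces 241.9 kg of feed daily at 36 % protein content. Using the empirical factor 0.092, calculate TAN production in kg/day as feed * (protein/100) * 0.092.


Protein in feed = 241.9 * 36/100 = 87.084 kg/day
TAN = protein * 0.092 = 87.084 * 0.092 = 8.011728 kg/day

8.011728 kg/day


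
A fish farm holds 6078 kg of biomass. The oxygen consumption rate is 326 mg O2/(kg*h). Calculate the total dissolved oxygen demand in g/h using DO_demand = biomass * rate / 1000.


Total O2 consumption (mg/h) = 6078 kg * 326 mg/(kg*h) = 1981428 mg/h
Convert to g/h: 1981428 / 1000 = 1981.428 g/h

1981.428 g/h


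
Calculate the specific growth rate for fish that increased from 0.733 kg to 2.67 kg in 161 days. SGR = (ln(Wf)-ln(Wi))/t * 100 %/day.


ln(W_f) = ln(2.67) = 0.98207847
ln(W_i) = ln(0.733) = -0.31060958
ln(W_f) - ln(W_i) = 0.98207847 - -0.31060958 = 1.292688
SGR = 1.292688 / 161 * 100 = 0.802912 %/day

0.802912 %/day


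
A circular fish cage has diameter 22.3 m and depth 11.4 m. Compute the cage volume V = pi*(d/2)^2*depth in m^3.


r = d/2 = 22.3/2 = 11.15 m
Base area = pi*r^2 = pi*11.15^2 = 390.57065 m^2
Volume = 390.57065 * 11.4 = 4452.51 m^3

4452.51 m^3


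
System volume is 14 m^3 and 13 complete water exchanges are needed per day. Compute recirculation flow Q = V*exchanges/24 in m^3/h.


Daily recirculation volume = 14 m^3 * 13 = 182 m^3/day
Flow rate Q = daily volume / 24 h = 182 / 24 = 7.58333 m^3/h

7.58333 m^3/h


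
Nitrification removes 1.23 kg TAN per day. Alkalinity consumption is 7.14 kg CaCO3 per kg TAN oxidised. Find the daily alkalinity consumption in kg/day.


Alkalinity factor: 7.14 kg CaCO3 consumed per kg TAN nitrified
alk = 1.23 kg TAN * 7.14 = 8.7822 kg CaCO3/day

8.7822 kg CaCO3/day


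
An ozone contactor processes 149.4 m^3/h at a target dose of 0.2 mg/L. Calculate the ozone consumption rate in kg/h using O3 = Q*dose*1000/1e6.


O3 demand (mg/h) = Q * dose * 1000 = 149.4 * 0.2 * 1000 = 29880 mg/h
Convert mg to kg: 29880 / 1e6 = 0.02988 kg/h

0.02988 kg/h


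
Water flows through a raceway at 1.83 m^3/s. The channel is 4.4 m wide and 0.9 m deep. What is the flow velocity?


Cross-sectional area = W * d = 4.4 * 0.9 = 3.96 m^2
Velocity = Q / A = 1.83 / 3.96 = 0.462121 m/s

0.462121 m/s


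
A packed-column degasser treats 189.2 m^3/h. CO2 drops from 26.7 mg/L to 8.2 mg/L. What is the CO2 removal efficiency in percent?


CO2_out / CO2_in = 8.2 / 26.7 = 0.3071161
Fraction remaining = 0.3071161
efficiency = (1 - 0.3071161) * 100 = 69.2884 %

69.2884 %


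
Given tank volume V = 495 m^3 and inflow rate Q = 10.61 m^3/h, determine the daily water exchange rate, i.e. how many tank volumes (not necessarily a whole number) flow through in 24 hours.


Daily flow volume = 10.61 m^3/h * 24 h = 254.64 m^3/day
Exchanges = daily flow / tank volume = 254.64 / 495 = 0.514424 exchanges/day

0.514424 exchanges/day


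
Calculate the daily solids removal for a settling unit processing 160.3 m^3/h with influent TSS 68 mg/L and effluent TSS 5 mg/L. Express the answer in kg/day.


Concentration drop: TSS_in - TSS_out = 68 - 5 = 63 mg/L
Hourly solids removed = Q * dTSS = 160.3 m^3/h * 63 mg/L = 10098.9 g/h  (m^3/h * mg/L = g/h)
Daily solids removed = 10098.9 * 24 = 242373.6 g/day
Convert g to kg: 242373.6 / 1000 = 242.3736 kg/day

242.3736 kg/day


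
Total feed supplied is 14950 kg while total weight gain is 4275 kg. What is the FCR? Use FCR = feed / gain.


FCR = feed consumed / weight gained
FCR = 14950 kg / 4275 kg = 3.49708

3.49708


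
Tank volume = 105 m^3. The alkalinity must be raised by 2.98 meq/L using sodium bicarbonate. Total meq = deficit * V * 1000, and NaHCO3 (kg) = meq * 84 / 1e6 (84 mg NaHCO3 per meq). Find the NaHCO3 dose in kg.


Tank volume in L = 105 m^3 * 1000 = 105000 L
Total meq required = 2.98 meq/L * 105000 L = 312900 meq
NaHCO3 mass = 312900 meq * 84 mg/meq / 1e6 = 26.2836 kg

26.2836 kg


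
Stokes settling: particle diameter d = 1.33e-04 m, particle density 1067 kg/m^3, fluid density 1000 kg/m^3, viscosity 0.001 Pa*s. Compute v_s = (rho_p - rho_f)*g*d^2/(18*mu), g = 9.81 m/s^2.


Density difference: rho_p - rho_f = 1067 - 1000 = 67 kg/m^3
d^2 = (1.33e-04)^2 = 1.7689e-08 m^2
Numerator = (rho_p - rho_f) * g * d^2 = 67 * 9.81 * 1.7689e-08 = 1.1626449e-05
Denominator = 18 * mu = 18 * 0.001 = 0.018
v_s = 1.1626449e-05 / 0.018 = 6.45914e-04 m/s
Check: Re = rho_f * v_s * d / mu = 1000 * 6.45914e-04 * 1.33e-04 / 0.001 = 0.0859 < 1, so Stokes' law applies.

6.45914e-04 m/s


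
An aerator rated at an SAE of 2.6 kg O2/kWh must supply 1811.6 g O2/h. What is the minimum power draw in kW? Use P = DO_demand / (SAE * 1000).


SAE in g O2/kWh = 2.6 * 1000 = 2600 g/kWh
P = DO_demand / SAE_g = 1811.6 / 2600 = 0.696769 kW

0.696769 kW


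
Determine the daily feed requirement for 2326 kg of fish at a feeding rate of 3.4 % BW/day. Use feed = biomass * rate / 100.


Feeding rate fraction = 3.4% / 100 = 0.034
Daily feed = 2326 kg * 0.034 = 79.084 kg/day

79.084 kg/day


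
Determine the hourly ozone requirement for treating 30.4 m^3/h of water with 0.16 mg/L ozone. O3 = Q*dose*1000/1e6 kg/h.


O3 demand (mg/h) = Q * dose * 1000 = 30.4 * 0.16 * 1000 = 4864 mg/h
Convert mg to kg: 4864 / 1e6 = 0.004864 kg/h

0.004864 kg/h


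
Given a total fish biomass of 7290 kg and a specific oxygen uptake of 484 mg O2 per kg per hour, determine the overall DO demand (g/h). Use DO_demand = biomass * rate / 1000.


Total O2 consumption (mg/h) = 7290 kg * 484 mg/(kg*h) = 3528360 mg/h
Convert to g/h: 3528360 / 1000 = 3528.36 g/h

3528.36 g/h


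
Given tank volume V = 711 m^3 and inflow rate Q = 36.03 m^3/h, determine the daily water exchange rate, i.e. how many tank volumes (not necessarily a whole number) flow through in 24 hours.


Daily flow volume = 36.03 m^3/h * 24 h = 864.72 m^3/day
Exchanges = daily flow / tank volume = 864.72 / 711 = 1.2162 exchanges/day

1.2162 exchanges/day


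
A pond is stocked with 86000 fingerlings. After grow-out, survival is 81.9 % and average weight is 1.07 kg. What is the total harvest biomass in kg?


Survivors = 86000 * 81.9/100 = 70434 fish
Harvest biomass = survivors * W_f = 70434 * 1.07 = 75364.38 kg

75364.38 kg


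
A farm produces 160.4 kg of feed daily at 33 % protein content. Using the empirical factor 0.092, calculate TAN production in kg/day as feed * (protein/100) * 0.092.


Protein in feed = 160.4 * 33/100 = 52.932 kg/day
TAN = protein * 0.092 = 52.932 * 0.092 = 4.869744 kg/day

4.869744 kg/day


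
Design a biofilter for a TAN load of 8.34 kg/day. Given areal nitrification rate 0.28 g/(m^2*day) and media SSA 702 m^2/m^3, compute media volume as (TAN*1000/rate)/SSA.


A = 8.34*1000 / 0.28 = 29785.714 m^2
V = 29785.714 / 702 = 42.4298

42.4298 m^3


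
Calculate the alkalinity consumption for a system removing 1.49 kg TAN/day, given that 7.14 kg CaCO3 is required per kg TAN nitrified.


Alkalinity factor: 7.14 kg CaCO3 consumed per kg TAN nitrified
alk = 1.49 kg TAN * 7.14 = 10.6386 kg CaCO3/day

10.6386 kg CaCO3/day


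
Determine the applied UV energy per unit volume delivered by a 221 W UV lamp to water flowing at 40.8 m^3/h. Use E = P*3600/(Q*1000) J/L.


Energy delivered per hour = 221 W * 3600 s = 795600 J/h
Volume treated per hour = 40.8 m^3/h * 1000 = 40800 L/h
dose = 795600 / 40800 = 19.5 J/L

19.5 J/L


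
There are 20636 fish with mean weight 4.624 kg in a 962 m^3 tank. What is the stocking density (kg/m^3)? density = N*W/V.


Total biomass = 20636 fish * 4.624 kg = 95420.864 kg
Density = total biomass / volume = 95420.864 / 962 = 99.1901 kg/m^3

99.1901 kg/m^3


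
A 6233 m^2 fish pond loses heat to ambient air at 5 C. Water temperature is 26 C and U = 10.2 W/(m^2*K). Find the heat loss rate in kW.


Temperature difference dT = 26 - 5 = 21 K
Heat loss (W) = U * A * dT = 10.2 * 6233 * 21 = 1335108.6 W
Convert to kW: 1335108.6 / 1000 = 1335.1086 kW

1335.1086 kW


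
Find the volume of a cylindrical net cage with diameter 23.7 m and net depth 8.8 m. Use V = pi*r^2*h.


r = d/2 = 23.7/2 = 11.85 m
Base area = pi*r^2 = pi*11.85^2 = 441.15029 m^2
Volume = 441.15029 * 8.8 = 3882.12 m^3

3882.12 m^3


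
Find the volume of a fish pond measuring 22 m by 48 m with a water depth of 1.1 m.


Base area = L * W = 22 * 48 = 1056 m^2
Volume = area * depth = 1056 * 1.1 = 1161.6 m^3

1161.6 m^3


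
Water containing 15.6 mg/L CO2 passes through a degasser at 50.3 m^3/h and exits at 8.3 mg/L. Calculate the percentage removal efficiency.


CO2_out / CO2_in = 8.3 / 15.6 = 0.53205128
Fraction remaining = 0.53205128
efficiency = (1 - 0.53205128) * 100 = 46.7949 %

46.7949 %


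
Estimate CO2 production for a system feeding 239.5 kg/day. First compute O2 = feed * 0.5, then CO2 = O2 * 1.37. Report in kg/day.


O2 = 239.5 * 0.5 = 119.75
CO2 = 119.75 * 1.37 = 164.0575

164.0575 kg/day


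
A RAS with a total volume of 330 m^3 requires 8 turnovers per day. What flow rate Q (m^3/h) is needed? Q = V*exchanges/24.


Daily recirculation volume = 330 m^3 * 8 = 2640 m^3/day
Flow rate Q = daily volume / 24 h = 2640 / 24 = 110 m^3/h

110 m^3/h


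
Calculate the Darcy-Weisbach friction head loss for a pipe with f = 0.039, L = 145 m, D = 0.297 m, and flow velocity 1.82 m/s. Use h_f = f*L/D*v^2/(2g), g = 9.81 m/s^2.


v^2 = 1.82^2 = 3.3124 m^2/s^2
L/D = 145/0.297 = 488.21549
h_f = f*(L/D)*v^2/(2g) = 0.039 * 488.21549 * 3.3124 / 19.62 = 3.21455 m

3.21455 m


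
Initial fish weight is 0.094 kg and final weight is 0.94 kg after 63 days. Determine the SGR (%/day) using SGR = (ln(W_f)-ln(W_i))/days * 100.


ln(W_f) = ln(0.94) = -0.061875404
ln(W_i) = ln(0.094) = -2.3644605
ln(W_f) - ln(W_i) = -0.061875404 - -2.3644605 = 2.3025851
SGR = 2.3025851 / 63 * 100 = 3.6549 %/day

3.6549 %/day


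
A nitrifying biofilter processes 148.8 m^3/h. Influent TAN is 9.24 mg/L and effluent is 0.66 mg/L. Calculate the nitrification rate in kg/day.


Concentration drop: TAN_in - TAN_out = 9.24 - 0.66 = 8.58 mg/L
Hourly TAN removed = Q * dTAN = 148.8 m^3/h * 8.58 mg/L = 1276.704 g/h  (m^3/h * mg/L = g/h)
Daily TAN removed = 1276.704 * 24 = 30640.896 g/day
Convert to kg/day: 30640.896 / 1000 = 30.640896 kg/day

30.640896 kg/day


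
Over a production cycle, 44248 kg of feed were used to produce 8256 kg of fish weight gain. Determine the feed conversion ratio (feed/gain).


FCR = feed consumed / weight gained
FCR = 44248 kg / 8256 kg = 5.3595

5.3595


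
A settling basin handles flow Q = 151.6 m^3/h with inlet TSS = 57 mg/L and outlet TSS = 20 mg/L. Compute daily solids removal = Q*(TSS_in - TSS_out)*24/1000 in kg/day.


Concentration drop: TSS_in - TSS_out = 57 - 20 = 37 mg/L
Hourly solids removed = Q * dTSS = 151.6 m^3/h * 37 mg/L = 5609.2 g/h  (m^3/h * mg/L = g/h)
Daily solids removed = 5609.2 * 24 = 134620.8 g/day
Convert g to kg: 134620.8 / 1000 = 134.6208 kg/day

134.6208 kg/day


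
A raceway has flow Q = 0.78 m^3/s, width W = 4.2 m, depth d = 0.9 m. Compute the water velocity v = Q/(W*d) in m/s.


Cross-sectional area = W * d = 4.2 * 0.9 = 3.78 m^2
Velocity = Q / A = 0.78 / 3.78 = 0.206349 m/s

0.206349 m/s


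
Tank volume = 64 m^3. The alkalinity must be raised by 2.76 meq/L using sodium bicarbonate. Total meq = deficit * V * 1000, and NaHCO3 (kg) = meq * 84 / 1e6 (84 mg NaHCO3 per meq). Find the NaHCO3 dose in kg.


Tank volume in L = 64 m^3 * 1000 = 64000 L
Total meq required = 2.76 meq/L * 64000 L = 176640 meq
NaHCO3 mass = 176640 meq * 84 mg/meq / 1e6 = 14.8378 kg

14.8378 kg


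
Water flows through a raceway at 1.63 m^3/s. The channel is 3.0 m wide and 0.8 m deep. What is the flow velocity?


Cross-sectional area = W * d = 3.0 * 0.8 = 2.4 m^2
Velocity = Q / A = 1.63 / 2.4 = 0.679167 m/s

0.679167 m/s


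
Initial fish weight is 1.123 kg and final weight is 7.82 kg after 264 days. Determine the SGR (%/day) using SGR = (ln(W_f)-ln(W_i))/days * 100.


ln(W_f) = ln(7.82) = 2.0566846
ln(W_i) = ln(1.123) = 0.11600368
ln(W_f) - ln(W_i) = 2.0566846 - 0.11600368 = 1.9406809
SGR = 1.9406809 / 264 * 100 = 0.735106 %/day

0.735106 %/day


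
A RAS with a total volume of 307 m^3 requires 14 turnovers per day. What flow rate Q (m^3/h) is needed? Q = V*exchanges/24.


Daily recirculation volume = 307 m^3 * 14 = 4298 m^3/day
Flow rate Q = daily volume / 24 h = 4298 / 24 = 179.083 m^3/h

179.083 m^3/h


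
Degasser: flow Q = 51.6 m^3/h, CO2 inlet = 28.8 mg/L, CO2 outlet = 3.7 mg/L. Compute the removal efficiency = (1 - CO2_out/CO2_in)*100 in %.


CO2_out / CO2_in = 3.7 / 28.8 = 0.12847222
Fraction remaining = 0.12847222
efficiency = (1 - 0.12847222) * 100 = 87.1528 %

87.1528 %


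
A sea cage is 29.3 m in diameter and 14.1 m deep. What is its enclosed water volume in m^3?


r = d/2 = 29.3/2 = 14.65 m
Base area = pi*r^2 = pi*14.65^2 = 674.25647 m^2
Volume = 674.25647 * 14.1 = 9507.02 m^3

9507.02 m^3


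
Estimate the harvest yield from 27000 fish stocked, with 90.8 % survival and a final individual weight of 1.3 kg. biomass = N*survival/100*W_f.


Survivors = 27000 * 90.8/100 = 24516 fish
Harvest biomass = survivors * W_f = 24516 * 1.3 = 31870.8 kg

31870.8 kg


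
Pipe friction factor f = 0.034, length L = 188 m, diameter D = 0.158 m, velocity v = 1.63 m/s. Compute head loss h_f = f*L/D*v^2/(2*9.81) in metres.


v^2 = 1.63^2 = 2.6569 m^2/s^2
L/D = 188/0.158 = 1189.8734
h_f = f*(L/D)*v^2/(2g) = 0.034 * 1189.8734 * 2.6569 / 19.62 = 5.47843 m

5.47843 m


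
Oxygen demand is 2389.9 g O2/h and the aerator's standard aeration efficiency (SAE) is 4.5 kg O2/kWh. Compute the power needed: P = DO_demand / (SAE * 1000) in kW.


SAE in g O2/kWh = 4.5 * 1000 = 4500 g/kWh
P = DO_demand / SAE_g = 2389.9 / 4500 = 0.531089 kW

0.531089 kW


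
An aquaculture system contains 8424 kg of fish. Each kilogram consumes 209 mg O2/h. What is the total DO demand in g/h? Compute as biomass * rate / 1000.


Total O2 consumption (mg/h) = 8424 kg * 209 mg/(kg*h) = 1760616 mg/h
Convert to g/h: 1760616 / 1000 = 1760.616 g/h

1760.616 g/h


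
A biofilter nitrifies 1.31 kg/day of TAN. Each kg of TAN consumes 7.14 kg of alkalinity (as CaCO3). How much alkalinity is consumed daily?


Alkalinity factor: 7.14 kg CaCO3 consumed per kg TAN nitrified
alk = 1.31 kg TAN * 7.14 = 9.3534 kg CaCO3/day

9.3534 kg CaCO3/day


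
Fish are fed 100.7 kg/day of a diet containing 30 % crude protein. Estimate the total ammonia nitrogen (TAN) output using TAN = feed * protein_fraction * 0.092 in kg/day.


Protein in feed = 100.7 * 30/100 = 30.21 kg/day
TAN = protein * 0.092 = 30.21 * 0.092 = 2.77932 kg/day

2.77932 kg/day


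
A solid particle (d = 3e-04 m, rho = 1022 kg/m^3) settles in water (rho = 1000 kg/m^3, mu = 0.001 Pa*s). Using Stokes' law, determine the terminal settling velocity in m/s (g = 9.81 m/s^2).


Density difference: rho_p - rho_f = 1022 - 1000 = 22 kg/m^3
d^2 = (3e-04)^2 = 9e-08 m^2
Numerator = (rho_p - rho_f) * g * d^2 = 22 * 9.81 * 9e-08 = 1.94238e-05
Denominator = 18 * mu = 18 * 0.001 = 0.018
v_s = 1.94238e-05 / 0.018 = 0.0010791 m/s
Check: Re = rho_f * v_s * d / mu = 1000 * 0.0010791 * 3e-04 / 0.001 = 0.324 < 1, so Stokes' law applies.

0.0010791 m/s


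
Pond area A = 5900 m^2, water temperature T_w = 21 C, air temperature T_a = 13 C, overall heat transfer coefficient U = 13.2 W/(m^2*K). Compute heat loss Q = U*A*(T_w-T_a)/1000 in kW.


Temperature difference dT = 21 - 13 = 8 K
Heat loss (W) = U * A * dT = 13.2 * 5900 * 8 = 623040 W
Convert to kW: 623040 / 1000 = 623.04 kW

623.04 kW


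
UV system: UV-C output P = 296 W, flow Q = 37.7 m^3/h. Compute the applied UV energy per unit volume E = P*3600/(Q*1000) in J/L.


Energy delivered per hour = 296 W * 3600 s = 1065600 J/h
Volume treated per hour = 37.7 m^3/h * 1000 = 37700 L/h
dose = 1065600 / 37700 = 28.2653 J/L

28.2653 J/L


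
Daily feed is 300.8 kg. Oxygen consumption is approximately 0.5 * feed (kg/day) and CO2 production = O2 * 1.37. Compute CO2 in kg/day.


O2 = 300.8 * 0.5 = 150.4
CO2 = 150.4 * 1.37 = 206.048

206.048 kg/day


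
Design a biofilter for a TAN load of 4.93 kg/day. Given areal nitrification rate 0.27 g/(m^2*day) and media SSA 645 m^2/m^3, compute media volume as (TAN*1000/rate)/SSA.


A = 4.93*1000 / 0.27 = 18259.259 m^2
V = 18259.259 / 645 = 28.3089

28.3089 m^3


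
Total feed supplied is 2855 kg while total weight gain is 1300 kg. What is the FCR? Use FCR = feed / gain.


FCR = feed consumed / weight gained
FCR = 2855 kg / 1300 kg = 2.19615

2.19615


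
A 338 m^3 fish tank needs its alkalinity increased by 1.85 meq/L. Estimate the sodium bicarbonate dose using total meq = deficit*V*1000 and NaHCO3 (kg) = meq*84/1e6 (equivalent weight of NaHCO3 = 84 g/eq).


Tank volume in L = 338 m^3 * 1000 = 338000 L
Total meq required = 1.85 meq/L * 338000 L = 625300 meq
NaHCO3 mass = 625300 meq * 84 mg/meq / 1e6 = 52.5252 kg

52.5252 kg


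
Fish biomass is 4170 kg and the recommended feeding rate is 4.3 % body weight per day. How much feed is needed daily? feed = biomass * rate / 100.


Feeding rate fraction = 4.3% / 100 = 0.043
Daily feed = 4170 kg * 0.043 = 179.31 kg/day

179.31 kg/day


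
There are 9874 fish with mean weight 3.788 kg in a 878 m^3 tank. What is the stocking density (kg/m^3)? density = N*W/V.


Total biomass = 9874 fish * 3.788 kg = 37402.712 kg
Density = total biomass / volume = 37402.712 / 878 = 42.5999 kg/m^3

42.5999 kg/m^3


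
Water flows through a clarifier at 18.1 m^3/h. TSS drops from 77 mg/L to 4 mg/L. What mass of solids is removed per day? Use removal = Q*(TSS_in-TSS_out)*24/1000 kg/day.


Concentration drop: TSS_in - TSS_out = 77 - 4 = 73 mg/L
Hourly solids removed = Q * dTSS = 18.1 m^3/h * 73 mg/L = 1321.3 g/h  (m^3/h * mg/L = g/h)
Daily solids removed = 1321.3 * 24 = 31711.2 g/day
Convert g to kg: 31711.2 / 1000 = 31.7112 kg/day

31.7112 kg/day


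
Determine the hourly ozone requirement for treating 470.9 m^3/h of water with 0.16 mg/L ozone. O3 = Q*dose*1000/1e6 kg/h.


O3 demand (mg/h) = Q * dose * 1000 = 470.9 * 0.16 * 1000 = 75344 mg/h
Convert mg to kg: 75344 / 1e6 = 0.075344 kg/h

0.075344 kg/h


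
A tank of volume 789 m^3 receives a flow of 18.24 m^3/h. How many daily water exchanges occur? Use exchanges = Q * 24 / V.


Daily flow volume = 18.24 m^3/h * 24 h = 437.76 m^3/day
Exchanges = daily flow / tank volume = 437.76 / 789 = 0.554829 exchanges/day

0.554829 exchanges/day


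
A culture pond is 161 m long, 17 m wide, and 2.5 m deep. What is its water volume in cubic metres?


Base area = L * W = 161 * 17 = 2737 m^2
Volume = area * depth = 2737 * 2.5 = 6842.5 m^3

6842.5 m^3


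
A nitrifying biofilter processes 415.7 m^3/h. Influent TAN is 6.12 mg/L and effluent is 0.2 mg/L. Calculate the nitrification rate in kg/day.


Concentration drop: TAN_in - TAN_out = 6.12 - 0.2 = 5.92 mg/L
Hourly TAN removed = Q * dTAN = 415.7 m^3/h * 5.92 mg/L = 2460.944 g/h  (m^3/h * mg/L = g/h)
Daily TAN removed = 2460.944 * 24 = 59062.656 g/day
Convert to kg/day: 59062.656 / 1000 = 59.062656 kg/day

59.062656 kg/day


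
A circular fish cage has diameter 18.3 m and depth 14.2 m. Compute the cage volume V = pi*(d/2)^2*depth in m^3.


r = d/2 = 18.3/2 = 9.15 m
Base area = pi*r^2 = pi*9.15^2 = 263.02199 m^2
Volume = 263.02199 * 14.2 = 3734.91 m^3

3734.91 m^3


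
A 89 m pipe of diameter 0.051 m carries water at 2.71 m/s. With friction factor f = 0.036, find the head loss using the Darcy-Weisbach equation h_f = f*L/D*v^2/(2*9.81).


v^2 = 2.71^2 = 7.3441 m^2/s^2
L/D = 89/0.051 = 1745.098
h_f = f*(L/D)*v^2/(2g) = 0.036 * 1745.098 * 7.3441 / 19.62 = 23.5159 m

23.5159 m


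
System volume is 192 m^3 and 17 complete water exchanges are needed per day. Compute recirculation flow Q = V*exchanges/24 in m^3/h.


Daily recirculation volume = 192 m^3 * 17 = 3264 m^3/day
Flow rate Q = daily volume / 24 h = 3264 / 24 = 136 m^3/h

136 m^3/h


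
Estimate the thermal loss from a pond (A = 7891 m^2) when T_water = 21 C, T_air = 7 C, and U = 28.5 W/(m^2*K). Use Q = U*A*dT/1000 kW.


Temperature difference dT = 21 - 7 = 14 K
Heat loss (W) = U * A * dT = 28.5 * 7891 * 14 = 3148509 W
Convert to kW: 3148509 / 1000 = 3148.509 kW

3148.509 kW


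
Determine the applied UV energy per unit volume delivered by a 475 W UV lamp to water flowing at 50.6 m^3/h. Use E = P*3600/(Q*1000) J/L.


Energy delivered per hour = 475 W * 3600 s = 1710000 J/h
Volume treated per hour = 50.6 m^3/h * 1000 = 50600 L/h
dose = 1710000 / 50600 = 33.7945 J/L

33.7945 J/L


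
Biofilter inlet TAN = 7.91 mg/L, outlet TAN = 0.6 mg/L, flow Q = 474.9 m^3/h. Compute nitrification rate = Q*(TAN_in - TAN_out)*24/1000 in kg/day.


Concentration drop: TAN_in - TAN_out = 7.91 - 0.6 = 7.31 mg/L
Hourly TAN removed = Q * dTAN = 474.9 m^3/h * 7.31 mg/L = 3471.519 g/h  (m^3/h * mg/L = g/h)
Daily TAN removed = 3471.519 * 24 = 83316.456 g/day
Convert to kg/day: 83316.456 / 1000 = 83.316456 kg/day

83.316456 kg/day


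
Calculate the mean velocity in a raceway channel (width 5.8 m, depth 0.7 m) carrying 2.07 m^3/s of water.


Cross-sectional area = W * d = 5.8 * 0.7 = 4.06 m^2
Velocity = Q / A = 2.07 / 4.06 = 0.509852 m/s

0.509852 m/s


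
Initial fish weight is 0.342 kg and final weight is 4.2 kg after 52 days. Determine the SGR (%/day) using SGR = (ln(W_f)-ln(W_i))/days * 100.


ln(W_f) = ln(4.2) = 1.4350845
ln(W_i) = ln(0.342) = -1.0729445
ln(W_f) - ln(W_i) = 1.4350845 - -1.0729445 = 2.508029
SGR = 2.508029 / 52 * 100 = 4.82313 %/day

4.82313 %/day


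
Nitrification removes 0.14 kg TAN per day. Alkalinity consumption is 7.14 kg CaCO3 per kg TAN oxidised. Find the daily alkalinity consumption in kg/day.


Alkalinity factor: 7.14 kg CaCO3 consumed per kg TAN nitrified
alk = 0.14 kg TAN * 7.14 = 0.9996 kg CaCO3/day

0.9996 kg CaCO3/day


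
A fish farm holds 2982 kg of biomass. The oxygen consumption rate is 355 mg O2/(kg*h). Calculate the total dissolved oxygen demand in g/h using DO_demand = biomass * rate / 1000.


Total O2 consumption (mg/h) = 2982 kg * 355 mg/(kg*h) = 1058610 mg/h
Convert to g/h: 1058610 / 1000 = 1058.61 g/h

1058.61 g/h


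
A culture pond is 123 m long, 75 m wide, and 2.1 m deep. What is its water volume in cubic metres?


Base area = L * W = 123 * 75 = 9225 m^2
Volume = area * depth = 9225 * 2.1 = 19372.5 m^3

19372.5 m^3


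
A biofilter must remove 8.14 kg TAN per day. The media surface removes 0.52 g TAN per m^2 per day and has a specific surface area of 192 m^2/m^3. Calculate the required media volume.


A = 8.14*1000 / 0.52 = 15653.846 m^2
V = 15653.846 / 192 = 81.5304

81.5304 m^3


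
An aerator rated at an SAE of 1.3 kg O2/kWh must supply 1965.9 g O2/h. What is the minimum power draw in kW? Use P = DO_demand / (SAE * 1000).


SAE in g O2/kWh = 1.3 * 1000 = 1300 g/kWh
P = DO_demand / SAE_g = 1965.9 / 1300 = 1.51223 kW

1.51223 kW


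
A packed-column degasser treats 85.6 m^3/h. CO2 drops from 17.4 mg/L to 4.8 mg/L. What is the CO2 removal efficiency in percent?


CO2_out / CO2_in = 4.8 / 17.4 = 0.27586207
Fraction remaining = 0.27586207
efficiency = (1 - 0.27586207) * 100 = 72.4138 %

72.4138 %


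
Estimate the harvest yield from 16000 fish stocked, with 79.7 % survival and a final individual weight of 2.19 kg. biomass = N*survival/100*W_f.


Survivors = 16000 * 79.7/100 = 12752 fish
Harvest biomass = survivors * W_f = 12752 * 2.19 = 27926.88 kg

27926.88 kg


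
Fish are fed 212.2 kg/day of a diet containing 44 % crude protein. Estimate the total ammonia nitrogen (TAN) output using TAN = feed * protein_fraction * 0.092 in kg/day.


Protein in feed = 212.2 * 44/100 = 93.368 kg/day
TAN = protein * 0.092 = 93.368 * 0.092 = 8.589856 kg/day

8.589856 kg/day


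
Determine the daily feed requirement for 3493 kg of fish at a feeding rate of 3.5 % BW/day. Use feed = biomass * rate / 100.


Feeding rate fraction = 3.5% / 100 = 0.035
Daily feed = 3493 kg * 0.035 = 122.255 kg/day

122.255 kg/day


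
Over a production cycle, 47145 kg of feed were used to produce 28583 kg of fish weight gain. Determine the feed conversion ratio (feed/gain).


FCR = feed consumed / weight gained
FCR = 47145 kg / 28583 kg = 1.64941

1.64941


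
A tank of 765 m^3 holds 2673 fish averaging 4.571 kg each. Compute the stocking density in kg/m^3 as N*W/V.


Total biomass = 2673 fish * 4.571 kg = 12218.283 kg
Density = total biomass / volume = 12218.283 / 765 = 15.9716 kg/m^3

15.9716 kg/m^3


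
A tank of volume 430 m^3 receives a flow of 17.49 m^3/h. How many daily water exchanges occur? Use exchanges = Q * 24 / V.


Daily flow volume = 17.49 m^3/h * 24 h = 419.76 m^3/day
Exchanges = daily flow / tank volume = 419.76 / 430 = 0.976186 exchanges/day

0.976186 exchanges/day
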